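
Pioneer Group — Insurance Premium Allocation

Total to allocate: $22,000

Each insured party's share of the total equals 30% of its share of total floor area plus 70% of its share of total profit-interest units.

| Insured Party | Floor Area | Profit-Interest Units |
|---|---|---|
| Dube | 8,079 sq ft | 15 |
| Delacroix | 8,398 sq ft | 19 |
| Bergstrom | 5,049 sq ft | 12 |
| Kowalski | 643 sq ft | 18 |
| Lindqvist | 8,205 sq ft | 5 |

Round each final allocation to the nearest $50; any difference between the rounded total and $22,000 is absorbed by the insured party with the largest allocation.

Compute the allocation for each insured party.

Floor area total 30,374; profit-interest units total 69.
Composite weights (30% floor area + 70% profit-interest units): Dube 0.2320; Delacroix 0.2757; Bergstrom 0.1716; Kowalski 0.1890; Lindqvist 0.1318.
Unrounded shares: Dube 5,103.32; Delacroix 6,065.39; Bergstrom 3,775.36; Kowalski 4,157.11; Lindqvist 2,898.82.
Rounded to nearest $50: Dube $5,100; Delacroix $6,050; Bergstrom $3,800; Kowalski $4,150; Lindqvist $2,900. Sum = $22,000.
Sum already equals the total — no adjustment.

Dube: $5,100 | Delacroix: $6,050 | Bergstrom: $3,800 | Kowalski: $4,150 | Lindqvist: $2,900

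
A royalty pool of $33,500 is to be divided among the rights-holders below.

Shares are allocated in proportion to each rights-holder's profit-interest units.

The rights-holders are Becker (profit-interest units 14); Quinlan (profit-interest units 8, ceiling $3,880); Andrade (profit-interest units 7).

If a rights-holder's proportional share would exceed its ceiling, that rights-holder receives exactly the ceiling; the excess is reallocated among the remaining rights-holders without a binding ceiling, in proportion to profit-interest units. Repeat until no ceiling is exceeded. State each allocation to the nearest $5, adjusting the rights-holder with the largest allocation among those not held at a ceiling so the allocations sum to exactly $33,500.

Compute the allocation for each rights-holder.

Sum of profit-interest units: 29.
Unconstrained shares: Becker 16,172.41; Quinlan 9,241.38; Andrade 8,086.21.
Capped: Quinlan ($3,880); remaining pool $29,620 reallocated over remaining profit-interest units 21.
Remaining shares: Becker 19,746.67 → $19,745; Andrade 9,873.33 → $9,875.

Becker: $19,745 · Quinlan: $3,880 · Andrade: $9,875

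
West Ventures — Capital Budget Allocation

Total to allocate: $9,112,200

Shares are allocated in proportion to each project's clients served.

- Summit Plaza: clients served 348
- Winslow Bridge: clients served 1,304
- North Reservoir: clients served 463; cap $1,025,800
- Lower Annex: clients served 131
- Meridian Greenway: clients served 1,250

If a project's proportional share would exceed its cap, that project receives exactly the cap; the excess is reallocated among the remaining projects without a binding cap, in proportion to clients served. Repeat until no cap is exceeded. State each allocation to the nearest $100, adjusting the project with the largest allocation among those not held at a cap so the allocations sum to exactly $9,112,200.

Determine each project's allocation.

Clients served total: 3,496.
Pro-rata shares before constraints: Summit Plaza 907,049.66; Winslow Bridge 3,398,829.75; North Reservoir 1,206,793.08; Lower Annex 341,446.85; Meridian Greenway 3,258,080.66.
Held at cap: North Reservoir ($1,025,800); residual $8,086,400 reallocated over remaining clients served 3,033.
Remaining shares: Summit Plaza 927,816.42 → $927,800; Winslow Bridge 3,476,645.43 → $3,476,600; Lower Annex 349,264.23 → $349,300; Meridian Greenway 3,332,673.92 → $3,332,700.

Summit Plaza: $927,800; Winslow Bridge: $3,476,600; North Reservoir: $1,025,800; Lower Annex: $349,300; Meridian Greenway: $3,332,700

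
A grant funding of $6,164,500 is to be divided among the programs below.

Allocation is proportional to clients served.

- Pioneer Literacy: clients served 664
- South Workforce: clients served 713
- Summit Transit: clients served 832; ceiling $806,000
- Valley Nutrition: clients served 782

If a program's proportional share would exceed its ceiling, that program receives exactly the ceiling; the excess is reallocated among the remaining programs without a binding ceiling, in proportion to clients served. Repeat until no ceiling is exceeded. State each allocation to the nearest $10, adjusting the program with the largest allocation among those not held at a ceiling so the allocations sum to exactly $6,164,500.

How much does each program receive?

Pioneer Literacy: $1,648,010 · South Workforce: $1,769,620 · Summit Transit: $806,000 · Valley Nutrition: $1,940,870

Clients served total: 2,991.
Unconstrained shares: Pioneer Literacy 1,368,514.88; South Workforce 1,469,504.68; Summit Transit 1,714,765.63; Valley Nutrition 1,611,714.81.
Held at cap: Summit Transit ($806,000); remaining pool $5,358,500 reallocated over remaining clients served 2,159.
Shares after redistribution: Pioneer Literacy 1,648,005.56 → $1,648,010; South Workforce 1,769,620.43 → $1,769,620; Valley Nutrition 1,940,874.02 → $1,940,870.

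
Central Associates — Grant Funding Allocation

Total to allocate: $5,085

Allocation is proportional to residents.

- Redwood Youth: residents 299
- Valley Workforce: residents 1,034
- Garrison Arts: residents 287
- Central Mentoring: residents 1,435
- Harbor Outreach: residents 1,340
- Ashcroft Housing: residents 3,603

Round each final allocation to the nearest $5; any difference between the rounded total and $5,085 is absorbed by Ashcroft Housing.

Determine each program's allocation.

Redwood Youth: $190 · Valley Workforce: $655 · Garrison Arts: $180 · Central Mentoring: $910 · Harbor Outreach: $850 · Ashcroft Housing: $2,300

Combined residents = 7,998.
Proportional shares: Redwood Youth 299/7,998 × $5,085 = 190.10; Valley Workforce 1,034/7,998 × $5,085 = 657.40; Garrison Arts 287/7,998 × $5,085 = 182.47; Central Mentoring 1,435/7,998 × $5,085 = 912.35; Harbor Outreach 1,340/7,998 × $5,085 = 851.95; Ashcroft Housing 3,603/7,998 × $5,085 = 2,290.73.
At nearest $5: Redwood Youth $190; Valley Workforce $655; Garrison Arts $180; Central Mentoring $910; Harbor Outreach $850; Ashcroft Housing $2,290. Sum = $5,075.
Difference $5,085 − $5,075 = +$10 applied to Ashcroft Housing: Ashcroft Housing becomes $2,300.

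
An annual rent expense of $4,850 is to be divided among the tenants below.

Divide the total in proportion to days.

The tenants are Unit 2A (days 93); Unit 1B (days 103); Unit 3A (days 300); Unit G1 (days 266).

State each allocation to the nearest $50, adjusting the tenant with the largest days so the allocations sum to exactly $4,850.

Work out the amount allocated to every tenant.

Unit 2A: $600 | Unit 1B: $650 | Unit 3A: $1,900 | Unit G1: $1,700

Sum of days: 93 + 103 + 300 + 266 = 762.
Unrounded shares: Unit 2A 591.93; Unit 1B 655.58; Unit 3A 1,909.45; Unit G1 1,693.04.
At nearest $50: Unit 2A $600; Unit 1B $650; Unit 3A $1,900; Unit G1 $1,700. Sum = $4,850.
Rounded total matches; no reconciliation needed.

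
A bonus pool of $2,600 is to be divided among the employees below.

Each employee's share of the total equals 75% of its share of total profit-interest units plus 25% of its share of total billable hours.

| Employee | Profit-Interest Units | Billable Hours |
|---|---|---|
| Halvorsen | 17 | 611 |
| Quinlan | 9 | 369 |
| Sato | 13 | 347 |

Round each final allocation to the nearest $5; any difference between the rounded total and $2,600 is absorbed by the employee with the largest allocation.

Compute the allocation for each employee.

Halvorsen: $1,150 | Quinlan: $630 | Sato: $820

Profit-interest units total 39; billable hours total 1,327.
Composite weights (75% profit-interest units + 25% billable hours): Halvorsen 0.4420; Quinlan 0.2426; Sato 0.3154.
Unrounded shares: Halvorsen 1,149.28; Quinlan 630.75; Sato 819.97.
At nearest $5: Halvorsen $1,150; Quinlan $630; Sato $820. Sum = $2,600.
Rounded total matches; no reconciliation needed.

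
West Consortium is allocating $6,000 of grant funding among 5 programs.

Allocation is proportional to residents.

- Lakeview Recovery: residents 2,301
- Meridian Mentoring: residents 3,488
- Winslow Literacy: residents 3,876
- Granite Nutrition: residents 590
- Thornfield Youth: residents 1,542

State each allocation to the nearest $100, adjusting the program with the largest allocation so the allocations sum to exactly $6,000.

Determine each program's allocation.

Lakeview Recovery: $1,200 | Meridian Mentoring: $1,800 | Winslow Literacy: $1,900 | Granite Nutrition: $300 | Thornfield Youth: $800

Total residents = 11,797.
Raw shares: Lakeview Recovery 2,301/11,797 × $6,000 = 1,170.30; Meridian Mentoring 3,488/11,797 × $6,000 = 1,774.01; Winslow Literacy 3,876/11,797 × $6,000 = 1,971.35; Granite Nutrition 590/11,797 × $6,000 = 300.08; Thornfield Youth 1,542/11,797 × $6,000 = 784.27.
After rounding ($100): Lakeview Recovery $1,200; Meridian Mentoring $1,800; Winslow Literacy $2,000; Granite Nutrition $300; Thornfield Youth $800. Sum = $6,100.
Difference $6,000 − $6,100 = −$100 applied to largest allocation (Winslow Literacy): Winslow Literacy becomes $1,900.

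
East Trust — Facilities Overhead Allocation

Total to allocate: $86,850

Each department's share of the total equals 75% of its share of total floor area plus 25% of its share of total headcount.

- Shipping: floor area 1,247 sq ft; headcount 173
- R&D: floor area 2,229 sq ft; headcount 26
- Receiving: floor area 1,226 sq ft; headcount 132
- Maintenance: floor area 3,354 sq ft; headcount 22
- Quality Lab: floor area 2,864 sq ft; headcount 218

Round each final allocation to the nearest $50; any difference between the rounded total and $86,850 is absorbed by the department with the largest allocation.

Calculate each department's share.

Shipping: $14,000 | R&D: $14,300 | Receiving: $12,350 | Maintenance: $20,850 | Quality Lab: $25,350

Floor area total 10,920; headcount total 571.
Combined weights (75% floor area + 25% headcount): Shipping 0.1614; R&D 0.1645; Receiving 0.1420; Maintenance 0.2400; Quality Lab 0.2921.
Unrounded shares: Shipping 14,016.71; R&D 14,284.58; Receiving 12,332.41; Maintenance 20,843.08; Quality Lab 25,373.22.
Rounded to nearest $50: Shipping $14,000; R&D $14,300; Receiving $12,350; Maintenance $20,850; Quality Lab $25,350. Sum = $86,850.
No rounding difference to absorb.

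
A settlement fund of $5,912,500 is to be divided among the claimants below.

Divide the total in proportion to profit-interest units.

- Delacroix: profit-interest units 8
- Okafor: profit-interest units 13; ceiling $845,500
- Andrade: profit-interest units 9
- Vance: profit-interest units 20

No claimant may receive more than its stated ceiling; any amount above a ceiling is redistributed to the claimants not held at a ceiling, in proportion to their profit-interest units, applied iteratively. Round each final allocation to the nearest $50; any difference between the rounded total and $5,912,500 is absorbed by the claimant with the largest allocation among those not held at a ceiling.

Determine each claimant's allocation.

Delacroix: $1,095,550 · Okafor: $845,500 · Andrade: $1,232,500 · Vance: $2,738,950

Sum of profit-interest units: 50.
Proportional shares (ignoring caps): Delacroix 946,000.00; Okafor 1,537,250.00; Andrade 1,064,250.00; Vance 2,365,000.00.
Held at cap: Okafor ($845,500); balance $5,067,000 reallocated over remaining profit-interest units 37.
Redistributed shares: Delacroix 1,095,567.57 → $1,095,550; Andrade 1,232,513.51 → $1,232,500; Vance 2,738,918.92 → $2,738,900.
Rounding difference +$50 applied to Vance → $2,738,950.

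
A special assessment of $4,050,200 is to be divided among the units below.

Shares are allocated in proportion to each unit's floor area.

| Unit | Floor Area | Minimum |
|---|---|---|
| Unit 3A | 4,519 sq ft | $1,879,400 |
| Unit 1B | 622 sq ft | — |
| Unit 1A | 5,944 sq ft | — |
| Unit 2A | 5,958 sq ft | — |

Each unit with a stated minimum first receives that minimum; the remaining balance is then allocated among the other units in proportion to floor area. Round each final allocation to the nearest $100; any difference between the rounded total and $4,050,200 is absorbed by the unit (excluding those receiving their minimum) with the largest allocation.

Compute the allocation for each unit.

Minimums first: Unit 3A $1,879,400. Residual $2,170,800.
Residual split over remaining floor area 12,524: Unit 1B 107,812.01 → $107,800; Unit 1A 1,030,280.68 → $1,030,300; Unit 2A 1,032,707.31 → $1,032,700.

Unit 3A: $1,879,400; Unit 1B: $107,800; Unit 1A: $1,030,300; Unit 2A: $1,032,700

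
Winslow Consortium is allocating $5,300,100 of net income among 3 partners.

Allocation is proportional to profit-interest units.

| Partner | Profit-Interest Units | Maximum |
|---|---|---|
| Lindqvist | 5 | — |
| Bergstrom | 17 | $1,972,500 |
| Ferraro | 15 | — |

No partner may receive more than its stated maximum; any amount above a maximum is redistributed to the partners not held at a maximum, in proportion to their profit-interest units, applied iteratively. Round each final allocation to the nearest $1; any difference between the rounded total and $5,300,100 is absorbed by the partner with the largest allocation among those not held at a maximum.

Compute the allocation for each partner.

Sum of profit-interest units: 37.
Proportional shares (ignoring caps): Lindqvist 716,229.73; Bergstrom 2,435,181.08; Ferraro 2,148,689.19.
Held at cap: Bergstrom ($1,972,500); balance $3,327,600 reallocated over remaining profit-interest units 20.
Shares after redistribution: Lindqvist 831,900.00 → $831,900; Ferraro 2,495,700.00 → $2,495,700.

Lindqvist: $831,900 · Bergstrom: $1,972,500 · Ferraro: $2,495,700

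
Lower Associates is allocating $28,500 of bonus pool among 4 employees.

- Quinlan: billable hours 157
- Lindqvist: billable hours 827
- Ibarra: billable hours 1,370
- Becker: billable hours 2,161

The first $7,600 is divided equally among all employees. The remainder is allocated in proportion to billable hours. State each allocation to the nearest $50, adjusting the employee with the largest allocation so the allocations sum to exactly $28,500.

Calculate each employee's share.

Quinlan: $2,650 · Lindqvist: $5,750 · Ibarra: $8,250 · Becker: $11,850

Equal tier: $7,600 ÷ 4 = $1,900 apiece.
Remainder $20,900 by billable hours (total 4,515): Quinlan 726.76 → $750; Lindqvist 3,828.19 → $3,850; Ibarra 6,341.75 → $6,350; Becker 10,003.30 → $10,000.
Rounding difference −$50 on remainder applied to Becker.
Totals: Quinlan $1,900 + $750 = $2,650; Lindqvist $1,900 + $3,850 = $5,750; Ibarra $1,900 + $6,350 = $8,250; Becker $1,900 + $9,950 = $11,850.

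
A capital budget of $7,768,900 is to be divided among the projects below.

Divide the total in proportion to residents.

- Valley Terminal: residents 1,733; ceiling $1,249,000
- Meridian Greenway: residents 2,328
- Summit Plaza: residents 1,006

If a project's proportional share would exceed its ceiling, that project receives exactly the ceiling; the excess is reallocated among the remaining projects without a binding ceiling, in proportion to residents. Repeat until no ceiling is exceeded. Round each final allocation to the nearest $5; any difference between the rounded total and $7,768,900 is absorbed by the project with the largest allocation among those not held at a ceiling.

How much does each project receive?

Valley Terminal: $1,249,000 · Meridian Greenway: $4,552,590 · Summit Plaza: $1,967,310

Combined residents = 5,067.
Proportional shares (ignoring caps): Valley Terminal 2,657,095.66; Meridian Greenway 3,569,370.28; Summit Plaza 1,542,434.06.
Held at cap: Valley Terminal ($1,249,000); remaining pool $6,519,900 reallocated over remaining residents 3,334.
Remaining shares: Meridian Greenway 4,552,587.64 → $4,552,590; Summit Plaza 1,967,312.36 → $1,967,310.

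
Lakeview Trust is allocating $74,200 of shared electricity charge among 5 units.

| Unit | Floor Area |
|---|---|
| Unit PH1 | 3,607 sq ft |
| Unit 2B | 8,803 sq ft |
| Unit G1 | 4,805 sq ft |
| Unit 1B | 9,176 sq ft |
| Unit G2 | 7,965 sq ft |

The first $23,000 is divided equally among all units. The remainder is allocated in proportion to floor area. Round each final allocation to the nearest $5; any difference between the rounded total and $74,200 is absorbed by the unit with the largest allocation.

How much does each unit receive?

First tranche $23,000 split equally: $4,600 each.
Remainder $51,200 by floor area (total 34,356): Unit PH1 5,375.43 → $5,375; Unit 2B 13,118.92 → $13,120; Unit G1 7,160.79 → $7,160; Unit 1B 13,674.79 → $13,675; Unit G2 11,870.07 → $11,870.
Totals: Unit PH1 $4,600 + $5,375 = $9,975; Unit 2B $4,600 + $13,120 = $17,720; Unit G1 $4,600 + $7,160 = $11,760; Unit 1B $4,600 + $13,675 = $18,275; Unit G2 $4,600 + $11,870 = $16,470.

Unit PH1: $9,975 · Unit 2B: $17,720 · Unit G1: $11,760 · Unit 1B: $18,275 · Unit G2: $16,470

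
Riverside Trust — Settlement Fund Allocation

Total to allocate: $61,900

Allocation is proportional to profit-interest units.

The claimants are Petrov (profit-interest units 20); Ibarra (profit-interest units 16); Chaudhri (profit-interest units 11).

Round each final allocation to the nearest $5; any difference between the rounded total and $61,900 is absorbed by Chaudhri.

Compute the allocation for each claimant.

Petrov: $26,340; Ibarra: $21,070; Chaudhri: $14,490

Combined profit-interest units = 47.
Unrounded shares: Petrov 20/47 × $61,900 = 26,340.43; Ibarra 16/47 × $61,900 = 21,072.34; Chaudhri 11/47 × $61,900 = 14,487.23.
At nearest $5: Petrov $26,340; Ibarra $21,070; Chaudhri $14,485. Sum = $61,895.
Difference $61,900 − $61,895 = +$5 applied to Chaudhri: Chaudhri becomes $14,490.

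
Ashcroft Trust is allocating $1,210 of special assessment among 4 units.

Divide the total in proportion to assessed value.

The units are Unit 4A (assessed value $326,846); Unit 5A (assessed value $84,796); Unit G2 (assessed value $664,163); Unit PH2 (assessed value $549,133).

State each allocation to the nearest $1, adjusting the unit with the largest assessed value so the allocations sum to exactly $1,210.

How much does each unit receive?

Unit 4A: $243; Unit 5A: $63; Unit G2: $495; Unit PH2: $409

Assessed value total: 326,846 + 84,796 + 664,163 + 549,133 = 1,624,938.
Proportional shares: Unit 4A 243.38; Unit 5A 63.14; Unit G2 494.56; Unit PH2 408.91.
Rounded to nearest $1: Unit 4A $243; Unit 5A $63; Unit G2 $495; Unit PH2 $409. Sum = $1,210.
No rounding difference to absorb.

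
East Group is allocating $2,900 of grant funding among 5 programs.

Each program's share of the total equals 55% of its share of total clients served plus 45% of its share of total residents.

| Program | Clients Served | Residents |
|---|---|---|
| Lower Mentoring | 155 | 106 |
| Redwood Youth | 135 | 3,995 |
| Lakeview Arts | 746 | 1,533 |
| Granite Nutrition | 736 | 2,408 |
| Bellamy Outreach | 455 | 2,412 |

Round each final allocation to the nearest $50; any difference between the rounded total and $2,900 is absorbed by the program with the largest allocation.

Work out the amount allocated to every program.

Totals — clients served 2,227, residents 10,454.
Combined weights (55% clients served + 45% residents): Lower Mentoring 0.0428; Redwood Youth 0.2053; Lakeview Arts 0.2502; Granite Nutrition 0.2854; Bellamy Outreach 0.2162.
Pro-rata amounts: Lower Mentoring 124.24; Redwood Youth 595.39; Lakeview Arts 725.66; Granite Nutrition 827.73; Bellamy Outreach 626.97.
At nearest $50: Lower Mentoring $100; Redwood Youth $600; Lakeview Arts $750; Granite Nutrition $850; Bellamy Outreach $650. Sum = $2,950.
Difference $2,900 − $2,950 = −$50 applied to largest allocation (Granite Nutrition): Granite Nutrition becomes $800.

Lower Mentoring: $100 | Redwood Youth: $600 | Lakeview Arts: $750 | Granite Nutrition: $800 | Bellamy Outreach: $650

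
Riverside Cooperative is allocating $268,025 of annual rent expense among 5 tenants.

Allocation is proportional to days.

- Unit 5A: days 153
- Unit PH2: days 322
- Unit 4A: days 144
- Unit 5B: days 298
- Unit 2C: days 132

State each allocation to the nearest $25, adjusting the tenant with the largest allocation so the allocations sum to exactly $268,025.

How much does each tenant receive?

Sum of days: 1,049.
Pro-rata amounts: Unit 5A 153/1,049 × $268,025 = 39,092.30; Unit PH2 322/1,049 × $268,025 = 82,272.69; Unit 4A 144/1,049 × $268,025 = 36,792.76; Unit 5B 298/1,049 × $268,025 = 76,140.56; Unit 2C 132/1,049 × $268,025 = 33,726.69.
Rounded to nearest $25: Unit 5A $39,100; Unit PH2 $82,275; Unit 4A $36,800; Unit 5B $76,150; Unit 2C $33,725. Sum = $268,050.
Difference $268,025 − $268,050 = −$25 applied to largest allocation (Unit PH2): Unit PH2 becomes $82,250.

Unit 5A: $39,100 · Unit PH2: $82,250 · Unit 4A: $36,800 · Unit 5B: $76,150 · Unit 2C: $33,725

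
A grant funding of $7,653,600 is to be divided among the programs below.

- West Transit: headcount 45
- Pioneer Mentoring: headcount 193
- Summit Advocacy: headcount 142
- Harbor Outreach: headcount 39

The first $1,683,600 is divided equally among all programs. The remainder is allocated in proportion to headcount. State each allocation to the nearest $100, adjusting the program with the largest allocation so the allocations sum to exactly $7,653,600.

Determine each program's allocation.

West Transit: $1,062,100; Pioneer Mentoring: $3,170,800; Summit Advocacy: $2,444,100; Harbor Outreach: $976,600

Equal tier: $1,683,600 ÷ 4 = $420,900 apiece.
Remainder $5,970,000 by headcount (total 419): West Transit 641,169.45 → $641,200; Pioneer Mentoring 2,749,904.53 → $2,749,900; Summit Advocacy 2,023,245.82 → $2,023,200; Harbor Outreach 555,680.19 → $555,700.
Totals: West Transit $420,900 + $641,200 = $1,062,100; Pioneer Mentoring $420,900 + $2,749,900 = $3,170,800; Summit Advocacy $420,900 + $2,023,200 = $2,444,100; Harbor Outreach $420,900 + $555,700 = $976,600.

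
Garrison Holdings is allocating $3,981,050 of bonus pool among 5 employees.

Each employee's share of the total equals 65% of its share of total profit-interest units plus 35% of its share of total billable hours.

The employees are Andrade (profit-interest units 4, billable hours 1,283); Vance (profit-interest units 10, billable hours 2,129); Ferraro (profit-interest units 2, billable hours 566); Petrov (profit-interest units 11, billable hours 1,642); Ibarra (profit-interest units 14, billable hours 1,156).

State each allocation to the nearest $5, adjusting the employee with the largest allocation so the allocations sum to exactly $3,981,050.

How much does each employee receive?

Andrade: $516,285 · Vance: $1,068,935 · Ferraro: $242,615 · Petrov: $1,031,905 · Ibarra: $1,121,310

Totals — profit-interest units 41, billable hours 6,776.
Composite weights (65% profit-interest units + 35% billable hours): Andrade 0.1297; Vance 0.2685; Ferraro 0.0609; Petrov 0.2592; Ibarra 0.2817.
Pro-rata amounts: Andrade 516,283.64; Vance 1,068,934.19; Ferraro 242,616.55; Petrov 1,031,905.25; Ibarra 1,121,310.36.
Rounded to nearest $5: Andrade $516,285; Vance $1,068,935; Ferraro $242,615; Petrov $1,031,905; Ibarra $1,121,310. Sum = $3,981,050.
Rounded total matches; no reconciliation needed.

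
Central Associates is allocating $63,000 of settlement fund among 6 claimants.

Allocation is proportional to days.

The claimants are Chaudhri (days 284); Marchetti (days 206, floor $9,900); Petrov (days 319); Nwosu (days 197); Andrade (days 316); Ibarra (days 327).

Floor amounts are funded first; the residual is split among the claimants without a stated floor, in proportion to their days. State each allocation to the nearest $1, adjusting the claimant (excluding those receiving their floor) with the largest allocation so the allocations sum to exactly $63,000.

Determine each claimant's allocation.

Fund the minimums — Marchetti $9,900. Remaining pool $53,100.
Remaining pool split over remaining days 1,443: Chaudhri 10,450.73 → $10,451; Petrov 11,738.67 → $11,739; Nwosu 7,249.27 → $7,249; Andrade 11,628.27 → $11,628; Ibarra 12,033.06 → $12,033.

Chaudhri: $10,451; Marchetti: $9,900; Petrov: $11,739; Nwosu: $7,249; Andrade: $11,628; Ibarra: $12,033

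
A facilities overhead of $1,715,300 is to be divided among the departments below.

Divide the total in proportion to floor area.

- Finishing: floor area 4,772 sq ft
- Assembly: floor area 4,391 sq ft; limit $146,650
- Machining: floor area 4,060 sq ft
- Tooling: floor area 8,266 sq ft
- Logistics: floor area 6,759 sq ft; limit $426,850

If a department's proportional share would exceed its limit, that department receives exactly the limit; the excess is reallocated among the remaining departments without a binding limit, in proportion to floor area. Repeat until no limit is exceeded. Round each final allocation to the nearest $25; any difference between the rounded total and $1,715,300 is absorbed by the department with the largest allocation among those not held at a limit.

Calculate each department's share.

Combined floor area = 28,248.
Unconstrained shares: Finishing 289,769.60; Assembly 266,634.18; Machining 246,534.91; Tooling 501,935.35; Logistics 410,425.97.
Capped: Assembly ($146,650); balance $1,568,650 reallocated over remaining floor area 23,857.
Capped: Logistics ($426,850); balance $1,141,800 reallocated over remaining floor area 17,098.
Redistributed shares: Finishing 318,672.92 → $318,675; Machining 271,125.75 → $271,125; Tooling 552,001.33 → $552,000.

Finishing: $318,675; Assembly: $146,650; Machining: $271,125; Tooling: $552,000; Logistics: $426,850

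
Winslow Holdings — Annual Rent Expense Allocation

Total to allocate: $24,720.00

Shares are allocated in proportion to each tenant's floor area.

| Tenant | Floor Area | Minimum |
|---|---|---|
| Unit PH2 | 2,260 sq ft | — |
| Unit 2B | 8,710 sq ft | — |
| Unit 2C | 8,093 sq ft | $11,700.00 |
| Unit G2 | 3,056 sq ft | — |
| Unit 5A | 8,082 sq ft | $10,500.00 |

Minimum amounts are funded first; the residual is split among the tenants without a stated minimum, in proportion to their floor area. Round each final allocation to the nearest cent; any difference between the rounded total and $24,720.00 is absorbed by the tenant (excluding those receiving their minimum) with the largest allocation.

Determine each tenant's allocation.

Unit PH2: $406.05 | Unit 2B: $1,564.89 | Unit 2C: $11,700.00 | Unit G2: $549.06 | Unit 5A: $10,500.00

Minimums first: Unit 2C $11,700.00; Unit 5A $10,500.00. Balance $2,520.00.
Balance split over remaining floor area 14,026: Unit PH2 406.0459 → $406.05; Unit 2B 1,564.8938 → $1,564.89; Unit G2 549.0603 → $549.06.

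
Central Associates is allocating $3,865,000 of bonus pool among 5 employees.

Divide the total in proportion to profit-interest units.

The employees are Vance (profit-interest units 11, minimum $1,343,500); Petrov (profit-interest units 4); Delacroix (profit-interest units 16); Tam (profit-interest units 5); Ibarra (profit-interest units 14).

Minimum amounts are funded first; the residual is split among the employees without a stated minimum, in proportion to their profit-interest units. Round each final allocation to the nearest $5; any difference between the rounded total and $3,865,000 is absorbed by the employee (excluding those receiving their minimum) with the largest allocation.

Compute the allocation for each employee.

Vance: $1,343,500; Petrov: $258,615; Delacroix: $1,034,460; Tam: $323,270; Ibarra: $905,155

Minimums first: Vance $1,343,500. Remaining pool $2,521,500.
Remaining pool split over remaining profit-interest units 39: Petrov 258,615.38 → $258,615; Delacroix 1,034,461.54 → $1,034,460; Tam 323,269.23 → $323,270; Ibarra 905,153.85 → $905,155.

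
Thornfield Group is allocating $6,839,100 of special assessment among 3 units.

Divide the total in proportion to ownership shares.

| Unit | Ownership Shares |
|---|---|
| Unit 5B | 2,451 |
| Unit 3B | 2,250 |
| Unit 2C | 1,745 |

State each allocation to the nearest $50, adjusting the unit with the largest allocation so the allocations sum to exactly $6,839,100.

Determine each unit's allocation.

Sum of ownership shares: 6,446.
Pro-rata amounts: Unit 5B 2,451/6,446 × $6,839,100 = 2,600,470.70; Unit 3B 2,250/6,446 × $6,839,100 = 2,387,213.00; Unit 2C 1,745/6,446 × $6,839,100 = 1,851,416.30.
Rounded to nearest $50: Unit 5B $2,600,450; Unit 3B $2,387,200; Unit 2C $1,851,400. Sum = $6,839,050.
Difference $6,839,100 − $6,839,050 = +$50 applied to largest allocation (Unit 5B): Unit 5B becomes $2,600,500.

Unit 5B: $2,600,500 | Unit 3B: $2,387,200 | Unit 2C: $1,851,400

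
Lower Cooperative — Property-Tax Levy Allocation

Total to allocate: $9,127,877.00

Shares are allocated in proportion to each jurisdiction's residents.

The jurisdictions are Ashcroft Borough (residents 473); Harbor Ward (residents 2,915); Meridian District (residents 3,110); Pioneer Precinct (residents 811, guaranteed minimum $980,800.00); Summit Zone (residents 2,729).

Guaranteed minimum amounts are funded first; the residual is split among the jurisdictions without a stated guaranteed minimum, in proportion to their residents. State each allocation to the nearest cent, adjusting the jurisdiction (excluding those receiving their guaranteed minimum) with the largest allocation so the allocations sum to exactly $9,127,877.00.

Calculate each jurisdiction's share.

Ashcroft Borough: $417,640.34 | Harbor Ward: $2,573,830.00 | Meridian District: $2,746,007.32 | Pioneer Precinct: $980,800.00 | Summit Zone: $2,409,599.34

Guaranteed amounts: Pioneer Precinct $980,800.00. Residual $8,147,077.00.
Residual split over remaining residents 9,227: Ashcroft Borough 417,640.3404 → $417,640.34; Harbor Ward 2,573,830.0049 → $2,573,830.00; Meridian District 2,746,007.3122 → $2,746,007.31; Summit Zone 2,409,599.3425 → $2,409,599.34.
Rounding difference +$0.01 applied to Meridian District → $2,746,007.32.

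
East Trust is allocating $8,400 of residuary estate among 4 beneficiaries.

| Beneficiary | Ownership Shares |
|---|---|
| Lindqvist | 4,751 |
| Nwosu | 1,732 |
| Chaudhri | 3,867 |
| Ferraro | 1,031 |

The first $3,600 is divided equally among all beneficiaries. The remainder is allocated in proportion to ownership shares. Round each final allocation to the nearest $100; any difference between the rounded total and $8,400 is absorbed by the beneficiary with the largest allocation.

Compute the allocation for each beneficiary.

Lindqvist: $3,000 | Nwosu: $1,600 | Chaudhri: $2,500 | Ferraro: $1,300

First tranche $3,600 split equally: $900 each.
Remainder $4,800 by ownership shares (total 11,381): Lindqvist 2,003.76 → $2,000; Nwosu 730.48 → $700; Chaudhri 1,630.93 → $1,600; Ferraro 434.83 → $400.
Rounding difference +$100 on remainder applied to Lindqvist.
Totals: Lindqvist $900 + $2,100 = $3,000; Nwosu $900 + $700 = $1,600; Chaudhri $900 + $1,600 = $2,500; Ferraro $900 + $400 = $1,300.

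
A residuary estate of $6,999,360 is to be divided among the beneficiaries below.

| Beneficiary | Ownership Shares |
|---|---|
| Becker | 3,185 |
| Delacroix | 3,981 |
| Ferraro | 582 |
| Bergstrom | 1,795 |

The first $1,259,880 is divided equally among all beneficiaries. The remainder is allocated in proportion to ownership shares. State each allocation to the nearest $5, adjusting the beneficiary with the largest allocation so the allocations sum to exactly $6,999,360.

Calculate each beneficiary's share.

$1,259,880 shared equally gives $314,970 per beneficiary.
Remainder $5,739,480 by ownership shares (total 9,543): Becker 1,915,565.73 → $1,915,565; Delacroix 2,394,306.81 → $2,394,305; Ferraro 350,034.30 → $350,035; Bergstrom 1,079,573.15 → $1,079,575.
Totals: Becker $314,970 + $1,915,565 = $2,230,535; Delacroix $314,970 + $2,394,305 = $2,709,275; Ferraro $314,970 + $350,035 = $665,005; Bergstrom $314,970 + $1,079,575 = $1,394,545.

Becker: $2,230,535; Delacroix: $2,709,275; Ferraro: $665,005; Bergstrom: $1,394,545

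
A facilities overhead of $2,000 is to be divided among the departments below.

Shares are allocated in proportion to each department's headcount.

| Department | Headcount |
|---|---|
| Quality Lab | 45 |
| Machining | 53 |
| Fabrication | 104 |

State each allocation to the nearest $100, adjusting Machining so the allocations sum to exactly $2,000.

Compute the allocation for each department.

Combined headcount = 202.
Pro-rata amounts: Quality Lab 45/202 × $2,000 = 445.54; Machining 53/202 × $2,000 = 524.75; Fabrication 104/202 × $2,000 = 1,029.70.
After rounding ($100): Quality Lab $400; Machining $500; Fabrication $1,000. Sum = $1,900.
Difference $2,000 − $1,900 = +$100 applied to Machining: Machining becomes $600.

Quality Lab: $400; Machining: $600; Fabrication: $1,000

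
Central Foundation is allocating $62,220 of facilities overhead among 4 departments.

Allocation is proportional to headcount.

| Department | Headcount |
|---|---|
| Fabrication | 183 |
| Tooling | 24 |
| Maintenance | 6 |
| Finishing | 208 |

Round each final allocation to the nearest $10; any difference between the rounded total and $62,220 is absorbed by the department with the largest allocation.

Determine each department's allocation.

Fabrication: $27,050; Tooling: $3,550; Maintenance: $890; Finishing: $30,730

Headcount total: 421.
Unrounded shares: Fabrication 183/421 × $62,220 = 27,045.75; Tooling 24/421 × $62,220 = 3,546.98; Maintenance 6/421 × $62,220 = 886.75; Finishing 208/421 × $62,220 = 30,740.52.
At nearest $10: Fabrication $27,050; Tooling $3,550; Maintenance $890; Finishing $30,740. Sum = $62,230.
Difference $62,220 − $62,230 = −$10 applied to largest allocation (Finishing): Finishing becomes $30,730.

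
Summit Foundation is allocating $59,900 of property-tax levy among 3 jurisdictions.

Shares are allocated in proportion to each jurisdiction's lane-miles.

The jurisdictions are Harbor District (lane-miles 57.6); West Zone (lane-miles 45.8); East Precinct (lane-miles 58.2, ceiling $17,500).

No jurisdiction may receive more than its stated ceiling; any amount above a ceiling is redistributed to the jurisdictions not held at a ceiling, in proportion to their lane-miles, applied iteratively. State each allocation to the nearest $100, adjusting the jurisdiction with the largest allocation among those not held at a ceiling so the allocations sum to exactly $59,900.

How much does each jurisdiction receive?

Harbor District: $23,600 | West Zone: $18,800 | East Precinct: $17,500

Total lane-miles = 161.6.
Proportional shares (ignoring caps): Harbor District 21,350.50; West Zone 16,976.61; East Precinct 21,572.90.
Held at cap: East Precinct ($17,500); balance $42,400 reallocated over remaining lane-miles 103.4.
Shares after redistribution: Harbor District 23,619.34 → $23,600; West Zone 18,780.66 → $18,800.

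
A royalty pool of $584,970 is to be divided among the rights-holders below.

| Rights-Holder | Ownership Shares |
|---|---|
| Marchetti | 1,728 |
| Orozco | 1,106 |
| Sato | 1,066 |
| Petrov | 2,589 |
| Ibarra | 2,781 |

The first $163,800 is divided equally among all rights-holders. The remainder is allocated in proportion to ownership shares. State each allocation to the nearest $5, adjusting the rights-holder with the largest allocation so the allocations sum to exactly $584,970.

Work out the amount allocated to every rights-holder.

Marchetti: $111,270; Orozco: $83,010; Sato: $81,190; Petrov: $150,390; Ibarra: $159,110

First tranche $163,800 split equally: $32,760 each.
Remainder $421,170 by ownership shares (total 9,270): Marchetti 78,509.36 → $78,510; Orozco 50,249.62 → $50,250; Sato 48,432.28 → $48,430; Petrov 117,627.74 → $117,630; Ibarra 126,351.00 → $126,350.
Totals: Marchetti $32,760 + $78,510 = $111,270; Orozco $32,760 + $50,250 = $83,010; Sato $32,760 + $48,430 = $81,190; Petrov $32,760 + $117,630 = $150,390; Ibarra $32,760 + $126,350 = $159,110.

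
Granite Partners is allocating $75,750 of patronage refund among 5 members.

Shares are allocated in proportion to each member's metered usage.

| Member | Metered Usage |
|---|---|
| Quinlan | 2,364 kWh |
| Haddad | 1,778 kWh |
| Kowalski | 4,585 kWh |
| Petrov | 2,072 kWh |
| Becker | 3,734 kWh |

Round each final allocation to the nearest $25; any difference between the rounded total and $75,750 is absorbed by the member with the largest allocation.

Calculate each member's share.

Combined metered usage = 14,533.
Raw shares: Quinlan 2,364/14,533 × $75,750 = 12,321.82; Haddad 1,778/14,533 × $75,750 = 9,267.43; Kowalski 4,585/14,533 × $75,750 = 23,898.28; Petrov 2,072/14,533 × $75,750 = 10,799.83; Becker 3,734/14,533 × $75,750 = 19,462.64.
At nearest $25: Quinlan $12,325; Haddad $9,275; Kowalski $23,900; Petrov $10,800; Becker $19,475. Sum = $75,775.
Difference $75,750 − $75,775 = −$25 applied to largest allocation (Kowalski): Kowalski becomes $23,875.

Quinlan: $12,325; Haddad: $9,275; Kowalski: $23,875; Petrov: $10,800; Becker: $19,475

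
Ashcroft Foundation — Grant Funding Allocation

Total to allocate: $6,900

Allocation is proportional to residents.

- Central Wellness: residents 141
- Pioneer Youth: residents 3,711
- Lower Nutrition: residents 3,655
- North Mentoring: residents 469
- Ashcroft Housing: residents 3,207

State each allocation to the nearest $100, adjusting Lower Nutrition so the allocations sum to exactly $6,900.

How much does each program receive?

Central Wellness: $100 | Pioneer Youth: $2,300 | Lower Nutrition: $2,200 | North Mentoring: $300 | Ashcroft Housing: $2,000

Sum of residents: 11,183.
Pro-rata amounts: Central Wellness 141/11,183 × $6,900 = 87.00; Pioneer Youth 3,711/11,183 × $6,900 = 2,289.72; Lower Nutrition 3,655/11,183 × $6,900 = 2,255.16; North Mentoring 469/11,183 × $6,900 = 289.38; Ashcroft Housing 3,207/11,183 × $6,900 = 1,978.74.
Rounded to nearest $100: Central Wellness $100; Pioneer Youth $2,300; Lower Nutrition $2,300; North Mentoring $300; Ashcroft Housing $2,000. Sum = $7,000.
Difference $6,900 − $7,000 = −$100 applied to Lower Nutrition: Lower Nutrition becomes $2,200.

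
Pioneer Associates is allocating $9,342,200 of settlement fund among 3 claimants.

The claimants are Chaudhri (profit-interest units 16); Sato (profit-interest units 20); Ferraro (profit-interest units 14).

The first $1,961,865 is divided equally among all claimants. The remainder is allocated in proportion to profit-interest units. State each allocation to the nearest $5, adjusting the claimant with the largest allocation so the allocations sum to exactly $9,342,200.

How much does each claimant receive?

Chaudhri: $3,015,660; Sato: $3,606,090; Ferraro: $2,720,450

Equal tier: $1,961,865 ÷ 3 = $653,955 apiece.
Remainder $7,380,335 by profit-interest units (total 50): Chaudhri 2,361,707.20 → $2,361,705; Sato 2,952,134.00 → $2,952,135; Ferraro 2,066,493.80 → $2,066,495.
Totals: Chaudhri $653,955 + $2,361,705 = $3,015,660; Sato $653,955 + $2,952,135 = $3,606,090; Ferraro $653,955 + $2,066,495 = $2,720,450.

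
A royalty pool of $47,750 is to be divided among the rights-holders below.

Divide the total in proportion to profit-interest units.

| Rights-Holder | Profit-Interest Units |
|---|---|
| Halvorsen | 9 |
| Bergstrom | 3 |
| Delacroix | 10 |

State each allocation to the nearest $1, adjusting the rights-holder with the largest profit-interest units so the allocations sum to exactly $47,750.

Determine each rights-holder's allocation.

Halvorsen: $19,534; Bergstrom: $6,511; Delacroix: $21,705

Combined profit-interest units = 9 + 3 + 10 = 22.
Pro-rata amounts: Halvorsen 19,534.09; Bergstrom 6,511.36; Delacroix 21,704.55.
Rounded to nearest $1: Halvorsen $19,534; Bergstrom $6,511; Delacroix $21,705. Sum = $47,750.
Sum already equals the total — no adjustment.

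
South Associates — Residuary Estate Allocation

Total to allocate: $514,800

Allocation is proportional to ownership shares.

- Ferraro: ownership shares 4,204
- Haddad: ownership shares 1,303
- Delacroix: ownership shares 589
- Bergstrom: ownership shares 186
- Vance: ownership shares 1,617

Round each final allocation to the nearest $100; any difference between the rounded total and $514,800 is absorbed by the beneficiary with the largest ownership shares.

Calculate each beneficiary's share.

Sum of ownership shares: 4,204 + 1,303 + 589 + 186 + 1,617 = 7,899.
Pro-rata amounts: Ferraro 273,986.48; Haddad 84,920.17; Delacroix 38,386.78; Bergstrom 12,122.14; Vance 105,384.43.
Rounded to nearest $100: Ferraro $274,000; Haddad $84,900; Delacroix $38,400; Bergstrom $12,100; Vance $105,400. Sum = $514,800.
No rounding difference to absorb.

Ferraro: $274,000 | Haddad: $84,900 | Delacroix: $38,400 | Bergstrom: $12,100 | Vance: $105,400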